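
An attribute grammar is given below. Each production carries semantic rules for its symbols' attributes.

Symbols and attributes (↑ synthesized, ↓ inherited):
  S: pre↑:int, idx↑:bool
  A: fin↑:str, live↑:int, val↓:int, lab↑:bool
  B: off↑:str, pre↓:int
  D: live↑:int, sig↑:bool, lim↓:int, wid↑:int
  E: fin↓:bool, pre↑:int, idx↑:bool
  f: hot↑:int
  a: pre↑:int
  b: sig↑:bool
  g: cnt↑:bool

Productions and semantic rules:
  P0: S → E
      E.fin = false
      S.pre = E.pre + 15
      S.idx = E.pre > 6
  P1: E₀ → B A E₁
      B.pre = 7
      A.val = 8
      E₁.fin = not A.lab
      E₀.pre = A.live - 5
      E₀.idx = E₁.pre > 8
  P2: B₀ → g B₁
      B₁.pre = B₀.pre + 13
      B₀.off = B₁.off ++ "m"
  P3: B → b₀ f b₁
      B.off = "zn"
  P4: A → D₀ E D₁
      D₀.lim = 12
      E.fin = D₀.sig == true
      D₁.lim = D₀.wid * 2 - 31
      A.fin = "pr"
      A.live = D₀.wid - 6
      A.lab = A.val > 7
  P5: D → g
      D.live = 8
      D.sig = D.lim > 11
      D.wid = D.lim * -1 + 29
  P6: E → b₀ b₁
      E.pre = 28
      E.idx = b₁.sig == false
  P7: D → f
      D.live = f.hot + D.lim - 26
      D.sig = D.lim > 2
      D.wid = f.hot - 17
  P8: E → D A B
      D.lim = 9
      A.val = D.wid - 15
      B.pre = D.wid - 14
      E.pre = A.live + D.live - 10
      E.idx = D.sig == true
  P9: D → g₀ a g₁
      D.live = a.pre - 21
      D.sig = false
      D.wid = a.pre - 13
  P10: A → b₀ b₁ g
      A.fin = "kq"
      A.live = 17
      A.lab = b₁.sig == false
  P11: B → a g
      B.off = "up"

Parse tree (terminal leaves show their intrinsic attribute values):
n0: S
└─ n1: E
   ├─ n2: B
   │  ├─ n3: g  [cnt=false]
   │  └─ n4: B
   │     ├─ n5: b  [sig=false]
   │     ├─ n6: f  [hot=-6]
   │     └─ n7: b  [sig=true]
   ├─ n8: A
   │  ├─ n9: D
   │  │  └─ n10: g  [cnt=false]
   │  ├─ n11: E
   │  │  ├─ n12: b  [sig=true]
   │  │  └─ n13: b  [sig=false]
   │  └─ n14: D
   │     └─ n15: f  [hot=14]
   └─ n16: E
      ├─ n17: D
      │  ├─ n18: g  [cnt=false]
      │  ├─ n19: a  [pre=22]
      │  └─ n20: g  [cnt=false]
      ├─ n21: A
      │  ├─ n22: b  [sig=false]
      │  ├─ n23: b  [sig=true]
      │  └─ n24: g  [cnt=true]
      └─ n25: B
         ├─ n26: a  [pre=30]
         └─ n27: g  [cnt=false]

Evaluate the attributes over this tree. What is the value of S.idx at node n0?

1. n1.fin = false  [false]
2. n2.pre = 7  [7]
3. n3.cnt = false  [terminal]
4. n4.pre = 20  [B₀.pre + 13]
5. n5.sig = false  [terminal]
6. n6.hot = -6  [terminal]
7. n7.sig = true  [terminal]
8. n4.off = "zn"  ["zn"]
9. n2.off = "znm"  [B₁.off ++ "m"]
10. n8.val = 8  [8]
11. n9.lim = 12  [12]
12. n10.cnt = false  [terminal]
13. n9.live = 8  [8]
14. n9.sig = true  [D.lim > 11]
15. n9.wid = 17  [D.lim * -1 + 29]
16. n11.fin = true  [D₀.sig == true]
17. n12.sig = true  [terminal]
18. n13.sig = false  [terminal]
19. n11.pre = 28  [28]
20. n11.idx = true  [b₁.sig == false]
21. n14.lim = 3  [D₀.wid * 2 - 31]
22. n15.hot = 14  [terminal]
23. n14.live = -9  [f.hot + D.lim - 26]
24. n14.sig = true  [D.lim > 2]
25. n14.wid = -3  [f.hot - 17]
26. n8.fin = "pr"  ["pr"]
27. n8.live = 11  [D₀.wid - 6]
28. n8.lab = true  [A.val > 7]
29. n16.fin = false  [not A.lab]
30. n17.lim = 9  [9]
31. n18.cnt = false  [terminal]
32. n19.pre = 22  [terminal]
33. n20.cnt = false  [terminal]
34. n17.live = 1  [a.pre - 21]
35. n17.sig = false  [false]
36. n17.wid = 9  [a.pre - 13]
37. n21.val = -6  [D.wid - 15]
38. n22.sig = false  [terminal]
39. n23.sig = true  [terminal]
40. n24.cnt = true  [terminal]
41. n21.fin = "kq"  ["kq"]
42. n21.live = 17  [17]
43. n21.lab = false  [b₁.sig == false]
44. n25.pre = -5  [D.wid - 14]
45. n26.pre = 30  [terminal]
46. n27.cnt = false  [terminal]
47. n25.off = "up"  ["up"]
48. n16.pre = 8  [A.live + D.live - 10]
49. n16.idx = false  [D.sig == true]
50. n1.pre = 6  [A.live - 5]
51. n1.idx = false  [E₁.pre > 8]
52. n0.pre = 21  [E.pre + 15]
53. n0.idx = false  [E.pre > 6]

false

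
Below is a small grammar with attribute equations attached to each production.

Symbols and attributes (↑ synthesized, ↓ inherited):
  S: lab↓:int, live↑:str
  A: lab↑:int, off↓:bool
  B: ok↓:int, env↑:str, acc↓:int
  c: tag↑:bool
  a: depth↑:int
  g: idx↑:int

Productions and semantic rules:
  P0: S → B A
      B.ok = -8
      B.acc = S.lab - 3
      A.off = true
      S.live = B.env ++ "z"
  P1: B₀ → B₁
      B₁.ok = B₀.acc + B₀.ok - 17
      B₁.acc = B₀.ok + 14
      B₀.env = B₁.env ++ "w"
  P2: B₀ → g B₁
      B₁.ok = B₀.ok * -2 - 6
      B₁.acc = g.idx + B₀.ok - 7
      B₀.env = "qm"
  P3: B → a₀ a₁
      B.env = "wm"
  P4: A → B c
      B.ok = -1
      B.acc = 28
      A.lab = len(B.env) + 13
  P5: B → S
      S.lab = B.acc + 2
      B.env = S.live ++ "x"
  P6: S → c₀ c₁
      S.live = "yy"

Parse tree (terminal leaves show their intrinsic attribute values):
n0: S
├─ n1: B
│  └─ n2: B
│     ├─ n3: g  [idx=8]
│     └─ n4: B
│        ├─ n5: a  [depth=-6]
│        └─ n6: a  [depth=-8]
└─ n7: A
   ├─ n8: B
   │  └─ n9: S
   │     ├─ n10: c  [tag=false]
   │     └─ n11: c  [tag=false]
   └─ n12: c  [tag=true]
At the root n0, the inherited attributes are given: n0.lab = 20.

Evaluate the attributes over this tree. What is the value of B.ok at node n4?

10

1. n0.lab = 20  [given at root]
2. n1.ok = -8  [-8]
3. n1.acc = 17  [S.lab - 3]
4. n2.ok = -8  [B₀.acc + B₀.ok - 17]
5. n2.acc = 6  [B₀.ok + 14]
6. n3.idx = 8  [terminal]
7. n4.ok = 10  [B₀.ok * -2 - 6]
8. n4.acc = -7  [g.idx + B₀.ok - 7]
9. n5.depth = -6  [terminal]
10. n6.depth = -8  [terminal]
11. n4.env = "wm"  ["wm"]
12. n2.env = "qm"  ["qm"]
13. n1.env = "qmw"  [B₁.env ++ "w"]
14. n7.off = true  [true]
15. n8.ok = -1  [-1]
16. n8.acc = 28  [28]
17. n9.lab = 30  [B.acc + 2]
18. n10.tag = false  [terminal]
19. n11.tag = false  [terminal]
20. n9.live = "yy"  ["yy"]
21. n8.env = "yyx"  [S.live ++ "x"]
22. n12.tag = true  [terminal]
23. n7.lab = 16  [len(B.env) + 13]
24. n0.live = "qmwz"  [B.env ++ "z"]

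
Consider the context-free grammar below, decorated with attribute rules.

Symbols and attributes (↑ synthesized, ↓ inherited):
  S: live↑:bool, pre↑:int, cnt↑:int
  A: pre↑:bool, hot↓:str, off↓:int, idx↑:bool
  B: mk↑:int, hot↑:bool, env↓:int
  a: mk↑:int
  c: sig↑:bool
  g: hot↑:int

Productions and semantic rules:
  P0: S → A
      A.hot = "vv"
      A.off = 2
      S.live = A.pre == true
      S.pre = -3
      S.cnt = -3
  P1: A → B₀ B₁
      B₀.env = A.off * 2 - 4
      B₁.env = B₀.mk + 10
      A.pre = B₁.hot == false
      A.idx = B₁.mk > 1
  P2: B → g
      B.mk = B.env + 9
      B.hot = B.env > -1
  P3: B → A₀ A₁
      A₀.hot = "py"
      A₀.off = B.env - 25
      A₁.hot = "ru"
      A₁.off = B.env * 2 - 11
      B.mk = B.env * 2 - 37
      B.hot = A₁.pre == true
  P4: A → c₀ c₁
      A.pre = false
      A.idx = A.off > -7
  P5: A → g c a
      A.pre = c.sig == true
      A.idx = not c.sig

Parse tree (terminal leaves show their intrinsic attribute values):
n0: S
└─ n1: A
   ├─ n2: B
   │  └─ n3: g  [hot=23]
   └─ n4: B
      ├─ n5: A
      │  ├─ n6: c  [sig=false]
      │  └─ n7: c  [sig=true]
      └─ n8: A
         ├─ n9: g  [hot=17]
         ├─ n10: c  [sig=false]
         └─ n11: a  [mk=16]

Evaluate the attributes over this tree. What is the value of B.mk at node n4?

1

1. n1.hot = "vv"  ["vv"]
2. n1.off = 2  [2]
3. n2.env = 0  [A.off * 2 - 4]
4. n3.hot = 23  [terminal]
5. n2.mk = 9  [B.env + 9]
6. n2.hot = true  [B.env > -1]
7. n4.env = 19  [B₀.mk + 10]
8. n5.hot = "py"  ["py"]
9. n5.off = -6  [B.env - 25]
10. n6.sig = false  [terminal]
11. n7.sig = true  [terminal]
12. n5.pre = false  [false]
13. n5.idx = true  [A.off > -7]
14. n8.hot = "ru"  ["ru"]
15. n8.off = 27  [B.env * 2 - 11]
16. n9.hot = 17  [terminal]
17. n10.sig = false  [terminal]
18. n11.mk = 16  [terminal]
19. n8.pre = false  [c.sig == true]
20. n8.idx = true  [not c.sig]
21. n4.mk = 1  [B.env * 2 - 37]
22. n4.hot = false  [A₁.pre == true]
23. n1.pre = true  [B₁.hot == false]
24. n1.idx = false  [B₁.mk > 1]
25. n0.live = true  [A.pre == true]
26. n0.pre = -3  [-3]
27. n0.cnt = -3  [-3]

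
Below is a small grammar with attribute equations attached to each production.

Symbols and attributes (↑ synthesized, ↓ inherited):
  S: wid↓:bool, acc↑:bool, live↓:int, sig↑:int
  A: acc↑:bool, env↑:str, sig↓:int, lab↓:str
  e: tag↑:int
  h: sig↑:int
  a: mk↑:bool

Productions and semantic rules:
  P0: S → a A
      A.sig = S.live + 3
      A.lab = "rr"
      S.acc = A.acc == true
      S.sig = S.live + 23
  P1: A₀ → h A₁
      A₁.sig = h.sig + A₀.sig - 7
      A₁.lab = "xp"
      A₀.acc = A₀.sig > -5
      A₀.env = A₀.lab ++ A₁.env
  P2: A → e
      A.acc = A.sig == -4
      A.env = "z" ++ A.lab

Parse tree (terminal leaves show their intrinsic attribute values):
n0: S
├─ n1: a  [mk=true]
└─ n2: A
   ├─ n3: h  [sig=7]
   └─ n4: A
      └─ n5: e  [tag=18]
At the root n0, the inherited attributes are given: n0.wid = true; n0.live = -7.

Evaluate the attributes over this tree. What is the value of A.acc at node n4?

true

1. n0.wid = true  [given at root]
2. n0.live = -7  [given at root]
3. n1.mk = true  [terminal]
4. n2.sig = -4  [S.live + 3]
5. n2.lab = "rr"  ["rr"]
6. n3.sig = 7  [terminal]
7. n4.sig = -4  [h.sig + A₀.sig - 7]
8. n4.lab = "xp"  ["xp"]
9. n5.tag = 18  [terminal]
10. n4.acc = true  [A.sig == -4]
11. n4.env = "zxp"  ["z" ++ A.lab]
12. n2.acc = true  [A₀.sig > -5]
13. n2.env = "rrzxp"  [A₀.lab ++ A₁.env]
14. n0.acc = true  [A.acc == true]
15. n0.sig = 16  [S.live + 23]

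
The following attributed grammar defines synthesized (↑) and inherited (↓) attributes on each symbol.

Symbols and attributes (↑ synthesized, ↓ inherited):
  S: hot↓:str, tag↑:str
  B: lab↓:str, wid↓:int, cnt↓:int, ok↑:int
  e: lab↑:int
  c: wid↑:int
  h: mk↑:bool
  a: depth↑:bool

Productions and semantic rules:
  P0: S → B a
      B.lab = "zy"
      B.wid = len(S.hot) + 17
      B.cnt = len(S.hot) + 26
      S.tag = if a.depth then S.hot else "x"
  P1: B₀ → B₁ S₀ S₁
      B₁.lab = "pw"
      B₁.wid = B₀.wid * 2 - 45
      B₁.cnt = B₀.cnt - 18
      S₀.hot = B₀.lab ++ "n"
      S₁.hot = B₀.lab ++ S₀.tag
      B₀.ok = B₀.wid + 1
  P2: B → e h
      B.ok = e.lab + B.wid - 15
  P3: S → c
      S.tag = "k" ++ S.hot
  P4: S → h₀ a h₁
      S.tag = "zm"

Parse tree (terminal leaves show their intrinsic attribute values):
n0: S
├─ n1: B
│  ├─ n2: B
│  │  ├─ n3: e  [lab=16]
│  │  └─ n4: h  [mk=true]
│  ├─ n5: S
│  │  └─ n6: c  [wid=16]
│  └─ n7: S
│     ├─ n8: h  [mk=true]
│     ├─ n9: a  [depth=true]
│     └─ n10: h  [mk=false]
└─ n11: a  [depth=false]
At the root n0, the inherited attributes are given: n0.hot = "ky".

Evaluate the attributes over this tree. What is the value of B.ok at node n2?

1. n0.hot = "ky"  [given at root]
2. n1.lab = "zy"  ["zy"]
3. n1.wid = 19  [len(S.hot) + 17]
4. n1.cnt = 28  [len(S.hot) + 26]
5. n2.lab = "pw"  ["pw"]
6. n2.wid = -7  [B₀.wid * 2 - 45]
7. n2.cnt = 10  [B₀.cnt - 18]
8. n3.lab = 16  [terminal]
9. n4.mk = true  [terminal]
10. n2.ok = -6  [e.lab + B.wid - 15]
11. n5.hot = "zyn"  [B₀.lab ++ "n"]
12. n6.wid = 16  [terminal]
13. n5.tag = "kzyn"  ["k" ++ S.hot]
14. n7.hot = "zykzyn"  [B₀.lab ++ S₀.tag]
15. n8.mk = true  [terminal]
16. n9.depth = true  [terminal]
17. n10.mk = false  [terminal]
18. n7.tag = "zm"  ["zm"]
19. n1.ok = 20  [B₀.wid + 1]
20. n11.depth = false  [terminal]
21. n0.tag = "x"  [if a.depth then S.hot else "x"]

-6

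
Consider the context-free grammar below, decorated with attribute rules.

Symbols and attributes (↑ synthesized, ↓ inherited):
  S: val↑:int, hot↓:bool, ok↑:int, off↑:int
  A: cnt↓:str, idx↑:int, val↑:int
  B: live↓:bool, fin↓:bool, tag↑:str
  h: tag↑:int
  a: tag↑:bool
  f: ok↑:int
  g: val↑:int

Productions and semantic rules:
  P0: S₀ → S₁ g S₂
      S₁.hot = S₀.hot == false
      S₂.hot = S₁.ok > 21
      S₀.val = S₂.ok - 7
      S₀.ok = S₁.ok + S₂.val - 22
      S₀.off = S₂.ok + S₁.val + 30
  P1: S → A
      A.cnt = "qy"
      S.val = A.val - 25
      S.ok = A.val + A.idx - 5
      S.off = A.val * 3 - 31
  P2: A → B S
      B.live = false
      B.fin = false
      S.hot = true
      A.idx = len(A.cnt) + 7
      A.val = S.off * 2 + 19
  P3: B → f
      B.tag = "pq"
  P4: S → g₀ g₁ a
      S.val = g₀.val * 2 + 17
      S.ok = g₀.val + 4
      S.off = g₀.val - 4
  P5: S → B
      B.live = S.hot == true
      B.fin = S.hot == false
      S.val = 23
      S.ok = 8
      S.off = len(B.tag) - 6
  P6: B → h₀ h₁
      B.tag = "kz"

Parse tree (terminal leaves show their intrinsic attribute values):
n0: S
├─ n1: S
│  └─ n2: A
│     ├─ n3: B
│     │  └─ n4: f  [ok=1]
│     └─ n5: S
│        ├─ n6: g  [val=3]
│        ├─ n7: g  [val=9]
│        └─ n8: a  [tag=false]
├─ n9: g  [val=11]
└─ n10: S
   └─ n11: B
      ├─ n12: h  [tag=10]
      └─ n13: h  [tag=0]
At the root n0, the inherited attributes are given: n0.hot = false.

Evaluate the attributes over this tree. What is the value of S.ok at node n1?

21

1. n0.hot = false  [given at root]
2. n1.hot = true  [S₀.hot == false]
3. n2.cnt = "qy"  ["qy"]
4. n3.live = false  [false]
5. n3.fin = false  [false]
6. n4.ok = 1  [terminal]
7. n3.tag = "pq"  ["pq"]
8. n5.hot = true  [true]
9. n6.val = 3  [terminal]
10. n7.val = 9  [terminal]
11. n8.tag = false  [terminal]
12. n5.val = 23  [g₀.val * 2 + 17]
13. n5.ok = 7  [g₀.val + 4]
14. n5.off = -1  [g₀.val - 4]
15. n2.idx = 9  [len(A.cnt) + 7]
16. n2.val = 17  [S.off * 2 + 19]
17. n1.val = -8  [A.val - 25]
18. n1.ok = 21  [A.val + A.idx - 5]
19. n1.off = 20  [A.val * 3 - 31]
20. n9.val = 11  [terminal]
21. n10.hot = false  [S₁.ok > 21]
22. n11.live = false  [S.hot == true]
23. n11.fin = true  [S.hot == false]
24. n12.tag = 10  [terminal]
25. n13.tag = 0  [terminal]
26. n11.tag = "kz"  ["kz"]
27. n10.val = 23  [23]
28. n10.ok = 8  [8]
29. n10.off = -4  [len(B.tag) - 6]
30. n0.val = 1  [S₂.ok - 7]
31. n0.ok = 22  [S₁.ok + S₂.val - 22]
32. n0.off = 30  [S₂.ok + S₁.val + 30]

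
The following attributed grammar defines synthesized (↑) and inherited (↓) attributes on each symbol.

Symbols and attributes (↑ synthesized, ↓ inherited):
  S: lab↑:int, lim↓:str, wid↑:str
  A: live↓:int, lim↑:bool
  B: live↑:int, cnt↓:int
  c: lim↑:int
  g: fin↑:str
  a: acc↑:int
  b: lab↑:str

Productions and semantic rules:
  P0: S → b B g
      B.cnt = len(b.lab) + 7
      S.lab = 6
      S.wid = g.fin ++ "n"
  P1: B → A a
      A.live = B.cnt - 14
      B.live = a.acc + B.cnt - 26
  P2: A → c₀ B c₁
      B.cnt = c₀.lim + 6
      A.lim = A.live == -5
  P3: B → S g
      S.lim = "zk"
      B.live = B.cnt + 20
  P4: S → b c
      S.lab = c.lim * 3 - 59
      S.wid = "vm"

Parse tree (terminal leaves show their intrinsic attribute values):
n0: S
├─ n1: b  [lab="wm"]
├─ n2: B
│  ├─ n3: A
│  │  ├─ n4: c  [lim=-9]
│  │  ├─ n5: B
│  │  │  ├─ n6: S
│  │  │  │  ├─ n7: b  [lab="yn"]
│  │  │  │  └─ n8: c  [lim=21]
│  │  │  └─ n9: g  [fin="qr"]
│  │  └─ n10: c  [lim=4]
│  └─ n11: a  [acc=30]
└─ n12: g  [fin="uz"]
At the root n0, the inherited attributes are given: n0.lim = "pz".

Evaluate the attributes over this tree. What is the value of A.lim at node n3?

true

1. n0.lim = "pz"  [given at root]
2. n1.lab = "wm"  [terminal]
3. n2.cnt = 9  [len(b.lab) + 7]
4. n3.live = -5  [B.cnt - 14]
5. n4.lim = -9  [terminal]
6. n5.cnt = -3  [c₀.lim + 6]
7. n6.lim = "zk"  ["zk"]
8. n7.lab = "yn"  [terminal]
9. n8.lim = 21  [terminal]
10. n6.lab = 4  [c.lim * 3 - 59]
11. n6.wid = "vm"  ["vm"]
12. n9.fin = "qr"  [terminal]
13. n5.live = 17  [B.cnt + 20]
14. n10.lim = 4  [terminal]
15. n3.lim = true  [A.live == -5]
16. n11.acc = 30  [terminal]
17. n2.live = 13  [a.acc + B.cnt - 26]
18. n12.fin = "uz"  [terminal]
19. n0.lab = 6  [6]
20. n0.wid = "uzn"  [g.fin ++ "n"]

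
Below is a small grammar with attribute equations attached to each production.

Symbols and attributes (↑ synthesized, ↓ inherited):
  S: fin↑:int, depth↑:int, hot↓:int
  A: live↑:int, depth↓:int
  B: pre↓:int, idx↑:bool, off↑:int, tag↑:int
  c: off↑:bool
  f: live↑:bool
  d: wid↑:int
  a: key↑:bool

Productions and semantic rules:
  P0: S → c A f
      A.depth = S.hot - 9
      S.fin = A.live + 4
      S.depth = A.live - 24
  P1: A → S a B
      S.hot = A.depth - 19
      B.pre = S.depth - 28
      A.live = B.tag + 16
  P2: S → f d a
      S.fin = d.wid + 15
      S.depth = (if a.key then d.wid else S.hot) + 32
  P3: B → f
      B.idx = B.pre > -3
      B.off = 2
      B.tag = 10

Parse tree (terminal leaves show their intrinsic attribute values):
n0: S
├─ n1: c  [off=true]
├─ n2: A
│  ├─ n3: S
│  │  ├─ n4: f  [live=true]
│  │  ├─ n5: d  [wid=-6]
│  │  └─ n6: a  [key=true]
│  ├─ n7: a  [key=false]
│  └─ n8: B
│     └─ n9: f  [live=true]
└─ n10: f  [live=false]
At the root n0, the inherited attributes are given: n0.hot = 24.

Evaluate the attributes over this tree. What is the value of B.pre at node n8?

-2

1. n0.hot = 24  [given at root]
2. n1.off = true  [terminal]
3. n2.depth = 15  [S.hot - 9]
4. n3.hot = -4  [A.depth - 19]
5. n4.live = true  [terminal]
6. n5.wid = -6  [terminal]
7. n6.key = true  [terminal]
8. n3.fin = 9  [d.wid + 15]
9. n3.depth = 26  [(if a.key then d.wid else S.hot) + 32]
10. n7.key = false  [terminal]
11. n8.pre = -2  [S.depth - 28]
12. n9.live = true  [terminal]
13. n8.idx = true  [B.pre > -3]
14. n8.off = 2  [2]
15. n8.tag = 10  [10]
16. n2.live = 26  [B.tag + 16]
17. n10.live = false  [terminal]
18. n0.fin = 30  [A.live + 4]
19. n0.depth = 2  [A.live - 24]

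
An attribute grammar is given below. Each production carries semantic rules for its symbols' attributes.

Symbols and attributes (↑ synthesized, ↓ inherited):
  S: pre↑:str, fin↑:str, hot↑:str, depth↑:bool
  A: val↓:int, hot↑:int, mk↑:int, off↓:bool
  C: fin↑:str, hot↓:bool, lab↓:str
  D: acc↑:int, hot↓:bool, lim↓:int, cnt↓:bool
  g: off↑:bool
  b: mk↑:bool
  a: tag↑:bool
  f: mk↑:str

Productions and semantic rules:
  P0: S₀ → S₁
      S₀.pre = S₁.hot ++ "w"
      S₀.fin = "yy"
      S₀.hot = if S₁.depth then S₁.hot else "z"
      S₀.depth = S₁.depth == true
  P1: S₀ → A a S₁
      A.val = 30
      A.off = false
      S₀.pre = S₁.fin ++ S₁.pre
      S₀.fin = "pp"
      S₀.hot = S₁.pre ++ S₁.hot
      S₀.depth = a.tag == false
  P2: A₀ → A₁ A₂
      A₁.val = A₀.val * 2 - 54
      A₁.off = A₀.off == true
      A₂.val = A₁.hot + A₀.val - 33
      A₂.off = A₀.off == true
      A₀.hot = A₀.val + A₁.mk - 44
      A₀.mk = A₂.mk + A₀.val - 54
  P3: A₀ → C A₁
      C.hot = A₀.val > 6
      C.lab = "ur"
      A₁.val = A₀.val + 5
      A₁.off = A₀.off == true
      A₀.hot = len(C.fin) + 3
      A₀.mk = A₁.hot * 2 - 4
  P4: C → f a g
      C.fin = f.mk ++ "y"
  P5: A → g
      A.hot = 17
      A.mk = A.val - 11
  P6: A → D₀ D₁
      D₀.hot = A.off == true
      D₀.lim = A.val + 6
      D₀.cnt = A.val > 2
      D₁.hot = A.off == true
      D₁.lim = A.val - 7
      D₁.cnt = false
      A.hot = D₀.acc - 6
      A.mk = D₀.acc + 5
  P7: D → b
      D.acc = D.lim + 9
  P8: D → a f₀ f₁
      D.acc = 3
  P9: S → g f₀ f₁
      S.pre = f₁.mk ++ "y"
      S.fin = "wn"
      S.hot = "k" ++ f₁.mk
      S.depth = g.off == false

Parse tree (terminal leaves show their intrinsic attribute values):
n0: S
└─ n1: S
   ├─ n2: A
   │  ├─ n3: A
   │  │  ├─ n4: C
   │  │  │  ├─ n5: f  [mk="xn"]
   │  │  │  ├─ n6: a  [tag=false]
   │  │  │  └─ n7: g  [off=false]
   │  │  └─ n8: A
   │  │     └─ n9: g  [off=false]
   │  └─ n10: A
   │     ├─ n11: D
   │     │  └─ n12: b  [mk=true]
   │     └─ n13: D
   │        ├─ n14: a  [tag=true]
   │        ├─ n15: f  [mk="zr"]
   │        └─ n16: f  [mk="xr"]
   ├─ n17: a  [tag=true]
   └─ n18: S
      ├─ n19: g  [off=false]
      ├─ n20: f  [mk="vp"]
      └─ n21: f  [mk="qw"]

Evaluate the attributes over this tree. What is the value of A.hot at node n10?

12

1. n2.val = 30  [30]
2. n2.off = false  [false]
3. n3.val = 6  [A₀.val * 2 - 54]
4. n3.off = false  [A₀.off == true]
5. n4.hot = false  [A₀.val > 6]
6. n4.lab = "ur"  ["ur"]
7. n5.mk = "xn"  [terminal]
8. n6.tag = false  [terminal]
9. n7.off = false  [terminal]
10. n4.fin = "xny"  [f.mk ++ "y"]
11. n8.val = 11  [A₀.val + 5]
12. n8.off = false  [A₀.off == true]
13. n9.off = false  [terminal]
14. n8.hot = 17  [17]
15. n8.mk = 0  [A.val - 11]
16. n3.hot = 6  [len(C.fin) + 3]
17. n3.mk = 30  [A₁.hot * 2 - 4]
18. n10.val = 3  [A₁.hot + A₀.val - 33]
19. n10.off = false  [A₀.off == true]
20. n11.hot = false  [A.off == true]
21. n11.lim = 9  [A.val + 6]
22. n11.cnt = true  [A.val > 2]
23. n12.mk = true  [terminal]
24. n11.acc = 18  [D.lim + 9]
25. n13.hot = false  [A.off == true]
26. n13.lim = -4  [A.val - 7]
27. n13.cnt = false  [false]
28. n14.tag = true  [terminal]
29. n15.mk = "zr"  [terminal]
30. n16.mk = "xr"  [terminal]
31. n13.acc = 3  [3]
32. n10.hot = 12  [D₀.acc - 6]
33. n10.mk = 23  [D₀.acc + 5]
34. n2.hot = 16  [A₀.val + A₁.mk - 44]
35. n2.mk = -1  [A₂.mk + A₀.val - 54]
36. n17.tag = true  [terminal]
37. n19.off = false  [terminal]
38. n20.mk = "vp"  [terminal]
39. n21.mk = "qw"  [terminal]
40. n18.pre = "qwy"  [f₁.mk ++ "y"]
41. n18.fin = "wn"  ["wn"]
42. n18.hot = "kqw"  ["k" ++ f₁.mk]
43. n18.depth = true  [g.off == false]
44. n1.pre = "wnqwy"  [S₁.fin ++ S₁.pre]
45. n1.fin = "pp"  ["pp"]
46. n1.hot = "qwykqw"  [S₁.pre ++ S₁.hot]
47. n1.depth = false  [a.tag == false]
48. n0.pre = "qwykqww"  [S₁.hot ++ "w"]
49. n0.fin = "yy"  ["yy"]
50. n0.hot = "z"  [if S₁.depth then S₁.hot else "z"]
51. n0.depth = false  [S₁.depth == true]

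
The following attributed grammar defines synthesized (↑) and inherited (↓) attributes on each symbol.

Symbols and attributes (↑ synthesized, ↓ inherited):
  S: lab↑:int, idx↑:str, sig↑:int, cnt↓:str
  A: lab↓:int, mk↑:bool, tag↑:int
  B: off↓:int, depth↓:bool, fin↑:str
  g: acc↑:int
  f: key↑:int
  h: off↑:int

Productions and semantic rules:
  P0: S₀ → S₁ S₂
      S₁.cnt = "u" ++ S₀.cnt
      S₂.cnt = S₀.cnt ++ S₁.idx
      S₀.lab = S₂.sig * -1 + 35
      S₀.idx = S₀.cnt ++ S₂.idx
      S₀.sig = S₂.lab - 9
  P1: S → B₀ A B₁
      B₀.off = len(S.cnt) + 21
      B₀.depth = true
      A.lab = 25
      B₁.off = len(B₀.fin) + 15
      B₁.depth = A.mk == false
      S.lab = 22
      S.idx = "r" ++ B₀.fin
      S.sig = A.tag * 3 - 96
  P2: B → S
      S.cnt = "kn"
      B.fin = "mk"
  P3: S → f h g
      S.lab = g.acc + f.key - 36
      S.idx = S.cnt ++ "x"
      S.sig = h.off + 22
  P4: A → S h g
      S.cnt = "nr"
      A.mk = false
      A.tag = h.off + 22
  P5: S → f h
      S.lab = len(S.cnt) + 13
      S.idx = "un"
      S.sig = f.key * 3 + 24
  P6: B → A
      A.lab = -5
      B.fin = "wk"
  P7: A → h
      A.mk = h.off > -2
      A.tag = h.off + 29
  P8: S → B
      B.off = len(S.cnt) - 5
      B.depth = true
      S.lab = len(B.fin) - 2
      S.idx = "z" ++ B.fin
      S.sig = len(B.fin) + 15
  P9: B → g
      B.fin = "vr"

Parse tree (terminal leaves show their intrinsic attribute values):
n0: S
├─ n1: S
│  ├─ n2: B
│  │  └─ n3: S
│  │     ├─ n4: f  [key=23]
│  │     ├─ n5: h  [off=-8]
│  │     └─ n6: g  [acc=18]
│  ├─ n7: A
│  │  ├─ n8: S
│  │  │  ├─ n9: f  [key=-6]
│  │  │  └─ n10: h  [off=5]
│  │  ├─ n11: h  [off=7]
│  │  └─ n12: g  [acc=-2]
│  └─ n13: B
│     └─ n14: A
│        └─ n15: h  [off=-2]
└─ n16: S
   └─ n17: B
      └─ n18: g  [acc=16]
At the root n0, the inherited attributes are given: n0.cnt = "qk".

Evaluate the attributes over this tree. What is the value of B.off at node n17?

0

1. n0.cnt = "qk"  [given at root]
2. n1.cnt = "uqk"  ["u" ++ S₀.cnt]
3. n2.off = 24  [len(S.cnt) + 21]
4. n2.depth = true  [true]
5. n3.cnt = "kn"  ["kn"]
6. n4.key = 23  [terminal]
7. n5.off = -8  [terminal]
8. n6.acc = 18  [terminal]
9. n3.lab = 5  [g.acc + f.key - 36]
10. n3.idx = "knx"  [S.cnt ++ "x"]
11. n3.sig = 14  [h.off + 22]
12. n2.fin = "mk"  ["mk"]
13. n7.lab = 25  [25]
14. n8.cnt = "nr"  ["nr"]
15. n9.key = -6  [terminal]
16. n10.off = 5  [terminal]
17. n8.lab = 15  [len(S.cnt) + 13]
18. n8.idx = "un"  ["un"]
19. n8.sig = 6  [f.key * 3 + 24]
20. n11.off = 7  [terminal]
21. n12.acc = -2  [terminal]
22. n7.mk = false  [false]
23. n7.tag = 29  [h.off + 22]
24. n13.off = 17  [len(B₀.fin) + 15]
25. n13.depth = true  [A.mk == false]
26. n14.lab = -5  [-5]
27. n15.off = -2  [terminal]
28. n14.mk = false  [h.off > -2]
29. n14.tag = 27  [h.off + 29]
30. n13.fin = "wk"  ["wk"]
31. n1.lab = 22  [22]
32. n1.idx = "rmk"  ["r" ++ B₀.fin]
33. n1.sig = -9  [A.tag * 3 - 96]
34. n16.cnt = "qkrmk"  [S₀.cnt ++ S₁.idx]
35. n17.off = 0  [len(S.cnt) - 5]
36. n17.depth = true  [true]
37. n18.acc = 16  [terminal]
38. n17.fin = "vr"  ["vr"]
39. n16.lab = 0  [len(B.fin) - 2]
40. n16.idx = "zvr"  ["z" ++ B.fin]
41. n16.sig = 17  [len(B.fin) + 15]
42. n0.lab = 18  [S₂.sig * -1 + 35]
43. n0.idx = "qkzvr"  [S₀.cnt ++ S₂.idx]
44. n0.sig = -9  [S₂.lab - 9]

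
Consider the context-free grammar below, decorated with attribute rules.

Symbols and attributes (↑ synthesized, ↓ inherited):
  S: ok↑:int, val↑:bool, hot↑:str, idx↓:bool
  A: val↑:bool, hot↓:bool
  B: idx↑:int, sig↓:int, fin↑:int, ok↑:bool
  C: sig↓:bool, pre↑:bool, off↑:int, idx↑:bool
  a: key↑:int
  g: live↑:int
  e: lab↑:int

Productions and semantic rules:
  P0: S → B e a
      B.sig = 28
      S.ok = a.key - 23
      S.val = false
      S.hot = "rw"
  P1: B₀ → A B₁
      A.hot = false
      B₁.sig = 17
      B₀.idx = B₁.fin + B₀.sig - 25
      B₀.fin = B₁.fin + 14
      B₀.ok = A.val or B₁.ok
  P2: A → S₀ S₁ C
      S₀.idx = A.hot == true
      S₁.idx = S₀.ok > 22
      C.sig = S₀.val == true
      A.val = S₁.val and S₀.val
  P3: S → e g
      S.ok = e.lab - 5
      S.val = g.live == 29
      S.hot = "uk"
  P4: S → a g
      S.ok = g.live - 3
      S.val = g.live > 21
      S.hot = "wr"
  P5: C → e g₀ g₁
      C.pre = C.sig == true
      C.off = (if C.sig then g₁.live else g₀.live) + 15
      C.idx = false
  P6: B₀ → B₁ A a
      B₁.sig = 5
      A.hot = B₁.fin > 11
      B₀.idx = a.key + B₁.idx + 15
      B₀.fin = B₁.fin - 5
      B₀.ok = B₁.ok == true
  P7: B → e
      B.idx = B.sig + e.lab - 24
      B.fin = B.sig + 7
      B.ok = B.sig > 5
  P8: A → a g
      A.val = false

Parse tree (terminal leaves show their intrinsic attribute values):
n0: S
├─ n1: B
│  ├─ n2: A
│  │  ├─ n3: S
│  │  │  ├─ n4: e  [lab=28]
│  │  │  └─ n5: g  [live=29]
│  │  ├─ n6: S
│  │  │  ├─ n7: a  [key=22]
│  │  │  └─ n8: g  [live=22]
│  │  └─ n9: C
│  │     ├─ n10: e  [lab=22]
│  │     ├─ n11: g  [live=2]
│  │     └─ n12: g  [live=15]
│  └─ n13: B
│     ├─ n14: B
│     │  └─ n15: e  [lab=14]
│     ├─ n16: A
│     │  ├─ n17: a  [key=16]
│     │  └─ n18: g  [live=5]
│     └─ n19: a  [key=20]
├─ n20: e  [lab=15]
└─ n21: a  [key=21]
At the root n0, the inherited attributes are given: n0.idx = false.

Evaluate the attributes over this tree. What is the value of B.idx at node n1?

10

1. n0.idx = false  [given at root]
2. n1.sig = 28  [28]
3. n2.hot = false  [false]
4. n3.idx = false  [A.hot == true]
5. n4.lab = 28  [terminal]
6. n5.live = 29  [terminal]
7. n3.ok = 23  [e.lab - 5]
8. n3.val = true  [g.live == 29]
9. n3.hot = "uk"  ["uk"]
10. n6.idx = true  [S₀.ok > 22]
11. n7.key = 22  [terminal]
12. n8.live = 22  [terminal]
13. n6.ok = 19  [g.live - 3]
14. n6.val = true  [g.live > 21]
15. n6.hot = "wr"  ["wr"]
16. n9.sig = true  [S₀.val == true]
17. n10.lab = 22  [terminal]
18. n11.live = 2  [terminal]
19. n12.live = 15  [terminal]
20. n9.pre = true  [C.sig == true]
21. n9.off = 30  [(if C.sig then g₁.live else g₀.live) + 15]
22. n9.idx = false  [false]
23. n2.val = true  [S₁.val and S₀.val]
24. n13.sig = 17  [17]
25. n14.sig = 5  [5]
26. n15.lab = 14  [terminal]
27. n14.idx = -5  [B.sig + e.lab - 24]
28. n14.fin = 12  [B.sig + 7]
29. n14.ok = false  [B.sig > 5]
30. n16.hot = true  [B₁.fin > 11]
31. n17.key = 16  [terminal]
32. n18.live = 5  [terminal]
33. n16.val = false  [false]
34. n19.key = 20  [terminal]
35. n13.idx = 30  [a.key + B₁.idx + 15]
36. n13.fin = 7  [B₁.fin - 5]
37. n13.ok = false  [B₁.ok == true]
38. n1.idx = 10  [B₁.fin + B₀.sig - 25]
39. n1.fin = 21  [B₁.fin + 14]
40. n1.ok = true  [A.val or B₁.ok]
41. n20.lab = 15  [terminal]
42. n21.key = 21  [terminal]
43. n0.ok = -2  [a.key - 23]
44. n0.val = false  [false]
45. n0.hot = "rw"  ["rw"]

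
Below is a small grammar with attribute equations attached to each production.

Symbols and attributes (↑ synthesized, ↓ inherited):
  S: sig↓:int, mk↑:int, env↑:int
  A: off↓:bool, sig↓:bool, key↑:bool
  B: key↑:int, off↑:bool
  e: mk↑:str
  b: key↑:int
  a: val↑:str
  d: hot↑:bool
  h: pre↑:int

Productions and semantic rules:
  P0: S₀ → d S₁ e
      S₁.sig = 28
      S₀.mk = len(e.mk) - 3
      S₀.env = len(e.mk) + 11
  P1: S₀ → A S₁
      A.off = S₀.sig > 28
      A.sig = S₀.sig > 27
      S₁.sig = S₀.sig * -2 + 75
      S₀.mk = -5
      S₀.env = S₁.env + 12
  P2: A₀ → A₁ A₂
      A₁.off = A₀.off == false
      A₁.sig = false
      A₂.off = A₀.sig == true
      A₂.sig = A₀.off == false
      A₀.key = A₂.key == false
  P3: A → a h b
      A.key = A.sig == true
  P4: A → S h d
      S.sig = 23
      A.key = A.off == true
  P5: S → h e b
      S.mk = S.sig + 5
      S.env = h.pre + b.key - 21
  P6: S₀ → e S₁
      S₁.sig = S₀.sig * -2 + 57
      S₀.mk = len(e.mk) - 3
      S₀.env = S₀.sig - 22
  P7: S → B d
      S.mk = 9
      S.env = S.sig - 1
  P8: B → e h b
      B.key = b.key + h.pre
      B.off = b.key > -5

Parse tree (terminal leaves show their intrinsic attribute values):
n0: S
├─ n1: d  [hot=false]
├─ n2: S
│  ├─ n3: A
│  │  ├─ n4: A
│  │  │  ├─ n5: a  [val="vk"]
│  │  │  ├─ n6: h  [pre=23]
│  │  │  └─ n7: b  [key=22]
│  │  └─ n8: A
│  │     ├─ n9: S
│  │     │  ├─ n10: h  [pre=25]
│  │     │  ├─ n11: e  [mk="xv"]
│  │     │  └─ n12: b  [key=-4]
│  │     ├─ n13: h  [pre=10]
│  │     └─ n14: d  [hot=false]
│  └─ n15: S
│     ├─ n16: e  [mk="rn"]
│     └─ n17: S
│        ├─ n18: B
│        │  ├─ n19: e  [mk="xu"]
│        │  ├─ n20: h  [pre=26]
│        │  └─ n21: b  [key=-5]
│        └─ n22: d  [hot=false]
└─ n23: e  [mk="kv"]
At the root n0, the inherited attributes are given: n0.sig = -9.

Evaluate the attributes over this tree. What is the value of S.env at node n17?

18

1. n0.sig = -9  [given at root]
2. n1.hot = false  [terminal]
3. n2.sig = 28  [28]
4. n3.off = false  [S₀.sig > 28]
5. n3.sig = true  [S₀.sig > 27]
6. n4.off = true  [A₀.off == false]
7. n4.sig = false  [false]
8. n5.val = "vk"  [terminal]
9. n6.pre = 23  [terminal]
10. n7.key = 22  [terminal]
11. n4.key = false  [A.sig == true]
12. n8.off = true  [A₀.sig == true]
13. n8.sig = true  [A₀.off == false]
14. n9.sig = 23  [23]
15. n10.pre = 25  [terminal]
16. n11.mk = "xv"  [terminal]
17. n12.key = -4  [terminal]
18. n9.mk = 28  [S.sig + 5]
19. n9.env = 0  [h.pre + b.key - 21]
20. n13.pre = 10  [terminal]
21. n14.hot = false  [terminal]
22. n8.key = true  [A.off == true]
23. n3.key = false  [A₂.key == false]
24. n15.sig = 19  [S₀.sig * -2 + 75]
25. n16.mk = "rn"  [terminal]
26. n17.sig = 19  [S₀.sig * -2 + 57]
27. n19.mk = "xu"  [terminal]
28. n20.pre = 26  [terminal]
29. n21.key = -5  [terminal]
30. n18.key = 21  [b.key + h.pre]
31. n18.off = false  [b.key > -5]
32. n22.hot = false  [terminal]
33. n17.mk = 9  [9]
34. n17.env = 18  [S.sig - 1]
35. n15.mk = -1  [len(e.mk) - 3]
36. n15.env = -3  [S₀.sig - 22]
37. n2.mk = -5  [-5]
38. n2.env = 9  [S₁.env + 12]
39. n23.mk = "kv"  [terminal]
40. n0.mk = -1  [len(e.mk) - 3]
41. n0.env = 13  [len(e.mk) + 11]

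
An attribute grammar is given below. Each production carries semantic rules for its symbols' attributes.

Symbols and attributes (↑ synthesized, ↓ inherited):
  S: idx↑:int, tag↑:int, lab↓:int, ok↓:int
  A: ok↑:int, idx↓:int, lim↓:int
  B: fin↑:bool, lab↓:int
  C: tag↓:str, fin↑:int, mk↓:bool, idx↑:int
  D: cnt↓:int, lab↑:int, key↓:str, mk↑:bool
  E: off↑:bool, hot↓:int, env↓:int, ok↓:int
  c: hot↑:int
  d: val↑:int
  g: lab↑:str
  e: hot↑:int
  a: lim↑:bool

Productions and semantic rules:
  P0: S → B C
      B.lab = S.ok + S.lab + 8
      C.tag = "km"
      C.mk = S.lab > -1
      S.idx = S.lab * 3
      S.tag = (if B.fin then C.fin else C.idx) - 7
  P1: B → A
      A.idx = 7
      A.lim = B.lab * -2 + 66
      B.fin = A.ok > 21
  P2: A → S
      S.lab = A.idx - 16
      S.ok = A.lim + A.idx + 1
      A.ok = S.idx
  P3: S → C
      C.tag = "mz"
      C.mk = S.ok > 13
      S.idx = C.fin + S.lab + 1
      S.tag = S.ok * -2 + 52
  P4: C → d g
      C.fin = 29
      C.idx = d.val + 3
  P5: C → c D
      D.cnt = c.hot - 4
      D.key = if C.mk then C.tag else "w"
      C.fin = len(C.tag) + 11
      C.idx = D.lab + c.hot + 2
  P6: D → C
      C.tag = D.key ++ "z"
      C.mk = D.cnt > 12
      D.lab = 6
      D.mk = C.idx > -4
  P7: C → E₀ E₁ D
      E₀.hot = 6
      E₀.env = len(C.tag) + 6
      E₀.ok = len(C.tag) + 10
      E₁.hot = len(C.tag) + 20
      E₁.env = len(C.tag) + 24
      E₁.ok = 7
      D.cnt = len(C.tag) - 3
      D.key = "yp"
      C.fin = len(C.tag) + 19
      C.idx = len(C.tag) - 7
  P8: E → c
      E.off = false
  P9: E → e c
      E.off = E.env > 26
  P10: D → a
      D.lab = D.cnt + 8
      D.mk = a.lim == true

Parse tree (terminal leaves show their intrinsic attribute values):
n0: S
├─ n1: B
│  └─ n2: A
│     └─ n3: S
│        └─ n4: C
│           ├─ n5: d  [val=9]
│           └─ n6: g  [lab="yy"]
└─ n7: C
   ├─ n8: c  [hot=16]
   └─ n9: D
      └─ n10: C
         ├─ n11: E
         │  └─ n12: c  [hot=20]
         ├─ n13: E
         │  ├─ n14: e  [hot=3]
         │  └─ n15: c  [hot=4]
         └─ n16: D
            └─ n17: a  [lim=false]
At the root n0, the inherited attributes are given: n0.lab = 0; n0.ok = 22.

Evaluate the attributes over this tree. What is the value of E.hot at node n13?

23

1. n0.lab = 0  [given at root]
2. n0.ok = 22  [given at root]
3. n1.lab = 30  [S.ok + S.lab + 8]
4. n2.idx = 7  [7]
5. n2.lim = 6  [B.lab * -2 + 66]
6. n3.lab = -9  [A.idx - 16]
7. n3.ok = 14  [A.lim + A.idx + 1]
8. n4.tag = "mz"  ["mz"]
9. n4.mk = true  [S.ok > 13]
10. n5.val = 9  [terminal]
11. n6.lab = "yy"  [terminal]
12. n4.fin = 29  [29]
13. n4.idx = 12  [d.val + 3]
14. n3.idx = 21  [C.fin + S.lab + 1]
15. n3.tag = 24  [S.ok * -2 + 52]
16. n2.ok = 21  [S.idx]
17. n1.fin = false  [A.ok > 21]
18. n7.tag = "km"  ["km"]
19. n7.mk = true  [S.lab > -1]
20. n8.hot = 16  [terminal]
21. n9.cnt = 12  [c.hot - 4]
22. n9.key = "km"  [if C.mk then C.tag else "w"]
23. n10.tag = "kmz"  [D.key ++ "z"]
24. n10.mk = false  [D.cnt > 12]
25. n11.hot = 6  [6]
26. n11.env = 9  [len(C.tag) + 6]
27. n11.ok = 13  [len(C.tag) + 10]
28. n12.hot = 20  [terminal]
29. n11.off = false  [false]
30. n13.hot = 23  [len(C.tag) + 20]
31. n13.env = 27  [len(C.tag) + 24]
32. n13.ok = 7  [7]
33. n14.hot = 3  [terminal]
34. n15.hot = 4  [terminal]
35. n13.off = true  [E.env > 26]
36. n16.cnt = 0  [len(C.tag) - 3]
37. n16.key = "yp"  ["yp"]
38. n17.lim = false  [terminal]
39. n16.lab = 8  [D.cnt + 8]
40. n16.mk = false  [a.lim == true]
41. n10.fin = 22  [len(C.tag) + 19]
42. n10.idx = -4  [len(C.tag) - 7]
43. n9.lab = 6  [6]
44. n9.mk = false  [C.idx > -4]
45. n7.fin = 13  [len(C.tag) + 11]
46. n7.idx = 24  [D.lab + c.hot + 2]
47. n0.idx = 0  [S.lab * 3]
48. n0.tag = 17  [(if B.fin then C.fin else C.idx) - 7]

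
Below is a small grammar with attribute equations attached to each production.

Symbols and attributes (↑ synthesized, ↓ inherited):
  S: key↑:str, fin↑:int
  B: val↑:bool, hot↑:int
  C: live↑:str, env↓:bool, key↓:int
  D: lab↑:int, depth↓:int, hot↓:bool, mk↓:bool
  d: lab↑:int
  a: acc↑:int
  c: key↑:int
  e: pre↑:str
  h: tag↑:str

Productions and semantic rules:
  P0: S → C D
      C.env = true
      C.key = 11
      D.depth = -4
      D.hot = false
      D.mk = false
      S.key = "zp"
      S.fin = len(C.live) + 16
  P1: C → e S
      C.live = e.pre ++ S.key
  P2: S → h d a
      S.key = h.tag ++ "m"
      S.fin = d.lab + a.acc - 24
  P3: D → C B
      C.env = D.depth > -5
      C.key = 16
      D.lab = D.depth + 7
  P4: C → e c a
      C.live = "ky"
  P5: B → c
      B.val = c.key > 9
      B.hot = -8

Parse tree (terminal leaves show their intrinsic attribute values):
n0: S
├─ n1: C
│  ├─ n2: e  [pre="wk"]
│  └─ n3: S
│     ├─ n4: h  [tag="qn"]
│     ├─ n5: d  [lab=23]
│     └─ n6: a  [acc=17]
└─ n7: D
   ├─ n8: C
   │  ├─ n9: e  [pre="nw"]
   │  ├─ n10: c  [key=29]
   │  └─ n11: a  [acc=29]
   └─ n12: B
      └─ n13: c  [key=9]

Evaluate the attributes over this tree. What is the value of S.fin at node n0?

1. n1.env = true  [true]
2. n1.key = 11  [11]
3. n2.pre = "wk"  [terminal]
4. n4.tag = "qn"  [terminal]
5. n5.lab = 23  [terminal]
6. n6.acc = 17  [terminal]
7. n3.key = "qnm"  [h.tag ++ "m"]
8. n3.fin = 16  [d.lab + a.acc - 24]
9. n1.live = "wkqnm"  [e.pre ++ S.key]
10. n7.depth = -4  [-4]
11. n7.hot = false  [false]
12. n7.mk = false  [false]
13. n8.env = true  [D.depth > -5]
14. n8.key = 16  [16]
15. n9.pre = "nw"  [terminal]
16. n10.key = 29  [terminal]
17. n11.acc = 29  [terminal]
18. n8.live = "ky"  ["ky"]
19. n13.key = 9  [terminal]
20. n12.val = false  [c.key > 9]
21. n12.hot = -8  [-8]
22. n7.lab = 3  [D.depth + 7]
23. n0.key = "zp"  ["zp"]
24. n0.fin = 21  [len(C.live) + 16]

21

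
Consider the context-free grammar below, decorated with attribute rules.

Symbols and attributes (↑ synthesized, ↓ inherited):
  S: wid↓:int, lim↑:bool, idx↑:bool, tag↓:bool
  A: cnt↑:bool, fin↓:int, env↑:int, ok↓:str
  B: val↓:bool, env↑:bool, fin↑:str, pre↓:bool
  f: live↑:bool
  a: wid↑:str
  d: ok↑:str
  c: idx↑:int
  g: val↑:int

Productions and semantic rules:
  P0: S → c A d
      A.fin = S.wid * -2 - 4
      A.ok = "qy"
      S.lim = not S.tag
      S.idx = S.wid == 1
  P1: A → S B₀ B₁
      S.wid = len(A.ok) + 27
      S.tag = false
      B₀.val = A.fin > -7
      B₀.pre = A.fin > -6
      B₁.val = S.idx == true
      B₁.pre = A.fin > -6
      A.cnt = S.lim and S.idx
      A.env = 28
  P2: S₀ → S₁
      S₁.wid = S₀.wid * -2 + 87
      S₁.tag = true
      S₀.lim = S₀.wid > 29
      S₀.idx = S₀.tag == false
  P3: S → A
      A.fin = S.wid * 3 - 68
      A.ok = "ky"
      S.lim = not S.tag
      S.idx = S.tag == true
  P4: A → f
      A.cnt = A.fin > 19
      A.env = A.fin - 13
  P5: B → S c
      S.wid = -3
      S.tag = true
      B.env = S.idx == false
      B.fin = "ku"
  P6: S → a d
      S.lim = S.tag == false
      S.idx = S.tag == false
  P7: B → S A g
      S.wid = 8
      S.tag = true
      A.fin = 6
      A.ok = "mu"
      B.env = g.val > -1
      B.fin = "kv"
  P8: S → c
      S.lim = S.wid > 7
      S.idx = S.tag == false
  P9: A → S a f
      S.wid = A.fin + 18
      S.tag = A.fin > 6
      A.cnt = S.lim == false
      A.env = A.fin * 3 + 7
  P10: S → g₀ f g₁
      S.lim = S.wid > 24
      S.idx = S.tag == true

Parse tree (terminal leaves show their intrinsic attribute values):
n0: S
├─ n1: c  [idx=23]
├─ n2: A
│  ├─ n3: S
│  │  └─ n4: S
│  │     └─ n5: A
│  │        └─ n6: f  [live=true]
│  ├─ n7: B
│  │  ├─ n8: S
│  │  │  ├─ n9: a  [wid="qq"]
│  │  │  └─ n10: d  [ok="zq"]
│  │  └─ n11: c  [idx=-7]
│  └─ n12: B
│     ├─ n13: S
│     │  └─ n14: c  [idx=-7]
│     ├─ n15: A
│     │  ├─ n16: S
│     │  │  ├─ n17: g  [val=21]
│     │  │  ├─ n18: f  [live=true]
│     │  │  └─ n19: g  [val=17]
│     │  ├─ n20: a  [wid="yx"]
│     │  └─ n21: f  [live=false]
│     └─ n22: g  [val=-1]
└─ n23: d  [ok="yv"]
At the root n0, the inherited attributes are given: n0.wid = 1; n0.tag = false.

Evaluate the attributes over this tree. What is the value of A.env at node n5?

6

1. n0.wid = 1  [given at root]
2. n0.tag = false  [given at root]
3. n1.idx = 23  [terminal]
4. n2.fin = -6  [S.wid * -2 - 4]
5. n2.ok = "qy"  ["qy"]
6. n3.wid = 29  [len(A.ok) + 27]
7. n3.tag = false  [false]
8. n4.wid = 29  [S₀.wid * -2 + 87]
9. n4.tag = true  [true]
10. n5.fin = 19  [S.wid * 3 - 68]
11. n5.ok = "ky"  ["ky"]
12. n6.live = true  [terminal]
13. n5.cnt = false  [A.fin > 19]
14. n5.env = 6  [A.fin - 13]
15. n4.lim = false  [not S.tag]
16. n4.idx = true  [S.tag == true]
17. n3.lim = false  [S₀.wid > 29]
18. n3.idx = true  [S₀.tag == false]
19. n7.val = true  [A.fin > -7]
20. n7.pre = false  [A.fin > -6]
21. n8.wid = -3  [-3]
22. n8.tag = true  [true]
23. n9.wid = "qq"  [terminal]
24. n10.ok = "zq"  [terminal]
25. n8.lim = false  [S.tag == false]
26. n8.idx = false  [S.tag == false]
27. n11.idx = -7  [terminal]
28. n7.env = true  [S.idx == false]
29. n7.fin = "ku"  ["ku"]
30. n12.val = true  [S.idx == true]
31. n12.pre = false  [A.fin > -6]
32. n13.wid = 8  [8]
33. n13.tag = true  [true]
34. n14.idx = -7  [terminal]
35. n13.lim = true  [S.wid > 7]
36. n13.idx = false  [S.tag == false]
37. n15.fin = 6  [6]
38. n15.ok = "mu"  ["mu"]
39. n16.wid = 24  [A.fin + 18]
40. n16.tag = false  [A.fin > 6]
41. n17.val = 21  [terminal]
42. n18.live = true  [terminal]
43. n19.val = 17  [terminal]
44. n16.lim = false  [S.wid > 24]
45. n16.idx = false  [S.tag == true]
46. n20.wid = "yx"  [terminal]
47. n21.live = false  [terminal]
48. n15.cnt = true  [S.lim == false]
49. n15.env = 25  [A.fin * 3 + 7]
50. n22.val = -1  [terminal]
51. n12.env = false  [g.val > -1]
52. n12.fin = "kv"  ["kv"]
53. n2.cnt = false  [S.lim and S.idx]
54. n2.env = 28  [28]
55. n23.ok = "yv"  [terminal]
56. n0.lim = true  [not S.tag]
57. n0.idx = true  [S.wid == 1]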